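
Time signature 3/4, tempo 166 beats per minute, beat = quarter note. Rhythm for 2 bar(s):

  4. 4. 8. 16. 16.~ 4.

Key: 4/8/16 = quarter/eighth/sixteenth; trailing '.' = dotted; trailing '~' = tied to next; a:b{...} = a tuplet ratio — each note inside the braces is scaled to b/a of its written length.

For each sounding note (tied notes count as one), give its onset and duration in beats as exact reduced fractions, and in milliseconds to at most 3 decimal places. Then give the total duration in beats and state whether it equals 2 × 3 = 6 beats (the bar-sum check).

1) 0.0ms=0b +542.169ms=3/2b
2) 542.169ms=3/2b +542.169ms=3/2b
3) 1084.337ms=3b +271.084ms=3/4b
4) 1355.422ms=15/4b +135.542ms=3/8b
5) 1490.964ms=33/8b +677.711ms=15/8b
Σ=6b of 6 (166bpm 3/4) — PASS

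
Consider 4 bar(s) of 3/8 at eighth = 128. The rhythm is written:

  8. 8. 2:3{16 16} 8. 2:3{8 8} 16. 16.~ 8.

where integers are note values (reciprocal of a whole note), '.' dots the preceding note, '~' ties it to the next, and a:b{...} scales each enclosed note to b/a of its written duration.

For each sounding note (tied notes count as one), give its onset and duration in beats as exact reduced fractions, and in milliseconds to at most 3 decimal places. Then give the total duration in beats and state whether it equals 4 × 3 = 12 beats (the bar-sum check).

1) 0.0ms=0b +703.125ms=3/2b
2) 703.125ms=3/2b +703.125ms=3/2b
3) 1406.25ms=3b +351.562ms=3/4b
4) 1757.812ms=15/4b +351.562ms=3/4b
5) 2109.375ms=9/2b +703.125ms=3/2b
6) 2812.5ms=6b +703.125ms=3/2b
7) 3515.625ms=15/2b +703.125ms=3/2b
8) 4218.75ms=9b +351.562ms=3/4b
9) 4570.312ms=39/4b +1054.688ms=9/4b
Σ=12b of 12 (128bpm 3/8) — PASS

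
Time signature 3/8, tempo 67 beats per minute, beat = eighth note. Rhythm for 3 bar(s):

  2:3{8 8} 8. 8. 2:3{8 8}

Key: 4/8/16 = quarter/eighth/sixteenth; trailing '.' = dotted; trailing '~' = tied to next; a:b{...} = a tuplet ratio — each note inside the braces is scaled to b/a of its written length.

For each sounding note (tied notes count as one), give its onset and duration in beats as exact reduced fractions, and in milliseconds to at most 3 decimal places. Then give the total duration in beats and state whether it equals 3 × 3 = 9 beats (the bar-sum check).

1) 0.0ms=0b +1343.284ms=3/2b
2) 1343.284ms=3/2b +1343.284ms=3/2b
3) 2686.567ms=3b +1343.284ms=3/2b
4) 4029.851ms=9/2b +1343.284ms=3/2b
5) 5373.134ms=6b +1343.284ms=3/2b
6) 6716.418ms=15/2b +1343.284ms=3/2b
Σ=9b of 9 (67bpm 3/8) — PASS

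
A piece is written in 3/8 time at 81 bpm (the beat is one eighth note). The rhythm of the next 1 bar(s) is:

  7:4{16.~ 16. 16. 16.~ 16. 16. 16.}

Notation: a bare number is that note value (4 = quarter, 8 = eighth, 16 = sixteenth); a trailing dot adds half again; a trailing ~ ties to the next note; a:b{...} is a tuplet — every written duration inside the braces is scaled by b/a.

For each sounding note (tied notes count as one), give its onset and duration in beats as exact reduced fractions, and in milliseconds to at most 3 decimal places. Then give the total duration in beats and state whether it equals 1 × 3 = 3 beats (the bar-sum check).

1) 0.0ms=0b +634.921ms=6/7b
2) 634.921ms=6/7b +317.46ms=3/7b
3) 952.381ms=9/7b +634.921ms=6/7b
4) 1587.302ms=15/7b +317.46ms=3/7b
5) 1904.762ms=18/7b +317.46ms=3/7b
Σ=3b of 3 (81bpm 3/8) — PASS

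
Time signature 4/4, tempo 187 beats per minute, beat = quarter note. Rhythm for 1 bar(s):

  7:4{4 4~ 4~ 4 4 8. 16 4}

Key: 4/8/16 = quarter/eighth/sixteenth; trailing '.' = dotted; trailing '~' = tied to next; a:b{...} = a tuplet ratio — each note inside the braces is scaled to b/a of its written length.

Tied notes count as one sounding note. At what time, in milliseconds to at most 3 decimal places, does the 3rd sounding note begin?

1. 0.0ms @ 0 + 183.346ms (4/7)
2. 183.346ms @ 4/7 + 550.038ms (12/7)
3. 733.384ms @ 16/7 + 183.346ms (4/7)
4. 916.73ms @ 20/7 + 137.51ms (3/7)
5. 1054.24ms @ 23/7 + 45.837ms (1/7)
6. 1100.076ms @ 24/7 + 183.346ms (4/7)

note 3 onset = 16/7b = 733.384ms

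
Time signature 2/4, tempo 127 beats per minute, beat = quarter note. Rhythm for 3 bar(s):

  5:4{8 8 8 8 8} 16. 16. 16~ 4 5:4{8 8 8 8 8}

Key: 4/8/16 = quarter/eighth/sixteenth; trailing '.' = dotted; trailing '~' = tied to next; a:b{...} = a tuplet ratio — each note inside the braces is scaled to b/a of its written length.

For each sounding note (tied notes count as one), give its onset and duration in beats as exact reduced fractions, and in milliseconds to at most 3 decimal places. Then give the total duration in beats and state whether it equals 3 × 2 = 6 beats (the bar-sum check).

1) 0.0ms=0b +188.976ms=2/5b
2) 188.976ms=2/5b +188.976ms=2/5b
3) 377.953ms=4/5b +188.976ms=2/5b
4) 566.929ms=6/5b +188.976ms=2/5b
5) 755.906ms=8/5b +188.976ms=2/5b
6) 944.882ms=2b +177.165ms=3/8b
7) 1122.047ms=19/8b +177.165ms=3/8b
8) 1299.213ms=11/4b +590.551ms=5/4b
9) 1889.764ms=4b +188.976ms=2/5b
10) 2078.74ms=22/5b +188.976ms=2/5b
11) 2267.717ms=24/5b +188.976ms=2/5b
12) 2456.693ms=26/5b +188.976ms=2/5b
13) 2645.669ms=28/5b +188.976ms=2/5b
Σ=6b of 6 (127bpm 2/4) — PASS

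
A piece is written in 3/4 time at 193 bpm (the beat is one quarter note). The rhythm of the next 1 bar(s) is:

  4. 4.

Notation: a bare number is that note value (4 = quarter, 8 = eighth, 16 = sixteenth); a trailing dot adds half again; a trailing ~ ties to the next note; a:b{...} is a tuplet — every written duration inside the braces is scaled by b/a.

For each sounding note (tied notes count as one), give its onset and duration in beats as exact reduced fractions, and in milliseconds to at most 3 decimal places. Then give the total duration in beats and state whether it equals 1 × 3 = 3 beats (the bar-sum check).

1) 0.0ms=0b +466.321ms=3/2b
2) 466.321ms=3/2b +466.321ms=3/2b
Σ=3b of 3 (193bpm 3/4) — PASS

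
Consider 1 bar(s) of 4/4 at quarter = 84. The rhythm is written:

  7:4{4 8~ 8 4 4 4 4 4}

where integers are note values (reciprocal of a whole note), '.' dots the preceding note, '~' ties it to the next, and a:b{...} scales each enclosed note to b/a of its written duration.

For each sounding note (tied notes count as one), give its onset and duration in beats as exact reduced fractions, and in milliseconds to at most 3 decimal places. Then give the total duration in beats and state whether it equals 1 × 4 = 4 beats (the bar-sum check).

1) 0.0ms=0b +408.163ms=4/7b
2) 408.163ms=4/7b +408.163ms=4/7b
3) 816.327ms=8/7b +408.163ms=4/7b
4) 1224.49ms=12/7b +408.163ms=4/7b
5) 1632.653ms=16/7b +408.163ms=4/7b
6) 2040.816ms=20/7b +408.163ms=4/7b
7) 2448.98ms=24/7b +408.163ms=4/7b
Σ=4b of 4 (84bpm 4/4) — PASS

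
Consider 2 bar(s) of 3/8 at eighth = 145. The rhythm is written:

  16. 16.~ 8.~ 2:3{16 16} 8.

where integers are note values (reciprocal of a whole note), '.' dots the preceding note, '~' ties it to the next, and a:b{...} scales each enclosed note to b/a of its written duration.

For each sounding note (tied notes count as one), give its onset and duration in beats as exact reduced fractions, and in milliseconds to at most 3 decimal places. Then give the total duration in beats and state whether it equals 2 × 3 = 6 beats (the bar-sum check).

1) 0.0ms=0b +310.345ms=3/4b
2) 310.345ms=3/4b +1241.379ms=3b
3) 1551.724ms=15/4b +310.345ms=3/4b
4) 1862.069ms=9/2b +620.69ms=3/2b
Σ=6b of 6 (145bpm 3/8) — PASS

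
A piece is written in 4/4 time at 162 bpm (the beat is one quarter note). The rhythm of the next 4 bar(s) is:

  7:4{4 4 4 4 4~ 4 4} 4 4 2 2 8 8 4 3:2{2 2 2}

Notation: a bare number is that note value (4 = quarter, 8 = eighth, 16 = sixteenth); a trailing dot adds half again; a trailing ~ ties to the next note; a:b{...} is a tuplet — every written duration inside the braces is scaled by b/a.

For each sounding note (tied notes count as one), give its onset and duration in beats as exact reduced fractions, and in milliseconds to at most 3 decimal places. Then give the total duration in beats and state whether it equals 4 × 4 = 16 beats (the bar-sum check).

1) 0.0ms=0b +211.64ms=4/7b
2) 211.64ms=4/7b +211.64ms=4/7b
3) 423.28ms=8/7b +211.64ms=4/7b
4) 634.921ms=12/7b +211.64ms=4/7b
5) 846.561ms=16/7b +423.28ms=8/7b
6) 1269.841ms=24/7b +211.64ms=4/7b
7) 1481.481ms=4b +370.37ms=1b
8) 1851.852ms=5b +370.37ms=1b
9) 2222.222ms=6b +740.741ms=2b
10) 2962.963ms=8b +740.741ms=2b
11) 3703.704ms=10b +185.185ms=1/2b
12) 3888.889ms=21/2b +185.185ms=1/2b
13) 4074.074ms=11b +370.37ms=1b
14) 4444.444ms=12b +493.827ms=4/3b
15) 4938.272ms=40/3b +493.827ms=4/3b
16) 5432.099ms=44/3b +493.827ms=4/3b
Σ=16b of 16 (162bpm 4/4) — PASS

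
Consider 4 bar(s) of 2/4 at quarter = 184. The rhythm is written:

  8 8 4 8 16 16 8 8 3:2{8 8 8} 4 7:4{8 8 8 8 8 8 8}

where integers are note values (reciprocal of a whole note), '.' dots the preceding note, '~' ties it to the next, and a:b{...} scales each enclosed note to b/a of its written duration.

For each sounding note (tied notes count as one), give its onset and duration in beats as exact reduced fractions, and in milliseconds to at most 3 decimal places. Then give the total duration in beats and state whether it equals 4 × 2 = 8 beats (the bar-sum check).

1) 0.0ms=0b +163.043ms=1/2b
2) 163.043ms=1/2b +163.043ms=1/2b
3) 326.087ms=1b +326.087ms=1b
4) 652.174ms=2b +163.043ms=1/2b
5) 815.217ms=5/2b +81.522ms=1/4b
6) 896.739ms=11/4b +81.522ms=1/4b
7) 978.261ms=3b +163.043ms=1/2b
8) 1141.304ms=7/2b +163.043ms=1/2b
9) 1304.348ms=4b +108.696ms=1/3b
10) 1413.043ms=13/3b +108.696ms=1/3b
11) 1521.739ms=14/3b +108.696ms=1/3b
12) 1630.435ms=5b +326.087ms=1b
13) 1956.522ms=6b +93.168ms=2/7b
14) 2049.689ms=44/7b +93.168ms=2/7b
15) 2142.857ms=46/7b +93.168ms=2/7b
16) 2236.025ms=48/7b +93.168ms=2/7b
17) 2329.193ms=50/7b +93.168ms=2/7b
18) 2422.36ms=52/7b +93.168ms=2/7b
19) 2515.528ms=54/7b +93.168ms=2/7b
Σ=8b of 8 (184bpm 2/4) — PASS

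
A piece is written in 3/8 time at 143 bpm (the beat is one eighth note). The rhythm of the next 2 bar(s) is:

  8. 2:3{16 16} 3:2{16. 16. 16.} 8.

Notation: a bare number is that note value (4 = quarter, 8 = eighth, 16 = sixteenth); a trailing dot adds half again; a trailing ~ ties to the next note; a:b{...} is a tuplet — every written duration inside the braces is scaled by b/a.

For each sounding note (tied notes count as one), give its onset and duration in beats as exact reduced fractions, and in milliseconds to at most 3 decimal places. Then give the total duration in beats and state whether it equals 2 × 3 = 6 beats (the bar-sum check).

1) 0.0ms=0b +629.371ms=3/2b
2) 629.371ms=3/2b +314.685ms=3/4b
3) 944.056ms=9/4b +314.685ms=3/4b
4) 1258.741ms=3b +209.79ms=1/2b
5) 1468.531ms=7/2b +209.79ms=1/2b
6) 1678.322ms=4b +209.79ms=1/2b
7) 1888.112ms=9/2b +629.371ms=3/2b
Σ=6b of 6 (143bpm 3/8) — PASS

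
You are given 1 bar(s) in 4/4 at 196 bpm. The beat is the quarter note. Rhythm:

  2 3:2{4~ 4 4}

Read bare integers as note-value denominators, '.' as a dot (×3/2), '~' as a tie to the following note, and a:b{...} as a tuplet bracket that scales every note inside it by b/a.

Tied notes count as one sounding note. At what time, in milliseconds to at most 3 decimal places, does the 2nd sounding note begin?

note 2 onset = 2b = 612.245ms

1. 0.0ms @ 0 + 612.245ms (2)
2. 612.245ms @ 2 + 408.163ms (4/3)
3. 1020.408ms @ 10/3 + 204.082ms (2/3)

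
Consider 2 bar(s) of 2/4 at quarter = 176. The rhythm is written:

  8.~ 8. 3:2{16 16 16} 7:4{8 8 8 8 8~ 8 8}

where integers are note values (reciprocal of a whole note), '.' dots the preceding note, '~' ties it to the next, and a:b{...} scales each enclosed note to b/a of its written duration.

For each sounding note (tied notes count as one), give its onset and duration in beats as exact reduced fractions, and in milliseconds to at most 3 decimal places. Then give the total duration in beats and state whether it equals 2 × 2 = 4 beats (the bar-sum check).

1) 0.0ms=0b +511.364ms=3/2b
2) 511.364ms=3/2b +56.818ms=1/6b
3) 568.182ms=5/3b +56.818ms=1/6b
4) 625.0ms=11/6b +56.818ms=1/6b
5) 681.818ms=2b +97.403ms=2/7b
6) 779.221ms=16/7b +97.403ms=2/7b
7) 876.623ms=18/7b +97.403ms=2/7b
8) 974.026ms=20/7b +97.403ms=2/7b
9) 1071.429ms=22/7b +194.805ms=4/7b
10) 1266.234ms=26/7b +97.403ms=2/7b
Σ=4b of 4 (176bpm 2/4) — PASS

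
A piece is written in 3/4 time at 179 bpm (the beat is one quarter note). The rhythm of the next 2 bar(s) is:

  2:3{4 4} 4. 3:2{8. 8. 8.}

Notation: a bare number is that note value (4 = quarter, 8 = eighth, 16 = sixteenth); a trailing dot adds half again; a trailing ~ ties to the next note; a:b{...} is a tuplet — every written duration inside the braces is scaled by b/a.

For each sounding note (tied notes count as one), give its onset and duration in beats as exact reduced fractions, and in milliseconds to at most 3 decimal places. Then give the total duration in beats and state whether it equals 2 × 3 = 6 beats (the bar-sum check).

1) 0.0ms=0b +502.793ms=3/2b
2) 502.793ms=3/2b +502.793ms=3/2b
3) 1005.587ms=3b +502.793ms=3/2b
4) 1508.38ms=9/2b +167.598ms=1/2b
5) 1675.978ms=5b +167.598ms=1/2b
6) 1843.575ms=11/2b +167.598ms=1/2b
Σ=6b of 6 (179bpm 3/4) — PASS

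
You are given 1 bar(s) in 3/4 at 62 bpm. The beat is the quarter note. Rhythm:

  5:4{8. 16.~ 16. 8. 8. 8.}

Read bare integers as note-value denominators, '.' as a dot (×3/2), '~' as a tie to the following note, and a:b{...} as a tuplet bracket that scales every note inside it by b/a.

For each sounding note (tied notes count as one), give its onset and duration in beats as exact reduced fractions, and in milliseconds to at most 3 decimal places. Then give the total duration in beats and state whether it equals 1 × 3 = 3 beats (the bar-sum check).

1) 0.0ms=0b +580.645ms=3/5b
2) 580.645ms=3/5b +580.645ms=3/5b
3) 1161.29ms=6/5b +580.645ms=3/5b
4) 1741.935ms=9/5b +580.645ms=3/5b
5) 2322.581ms=12/5b +580.645ms=3/5b
Σ=3b of 3 (62bpm 3/4) — PASS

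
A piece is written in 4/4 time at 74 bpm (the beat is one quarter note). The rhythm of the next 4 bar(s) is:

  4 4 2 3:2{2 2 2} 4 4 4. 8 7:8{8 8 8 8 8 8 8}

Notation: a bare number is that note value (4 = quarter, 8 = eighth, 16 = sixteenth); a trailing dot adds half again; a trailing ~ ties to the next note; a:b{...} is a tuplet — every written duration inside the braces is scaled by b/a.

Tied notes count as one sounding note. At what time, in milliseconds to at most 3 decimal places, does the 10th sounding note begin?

1. 0.0ms @ 0 + 810.811ms (1)
2. 810.811ms @ 1 + 810.811ms (1)
3. 1621.622ms @ 2 + 1621.622ms (2)
4. 3243.243ms @ 4 + 1081.081ms (4/3)
5. 4324.324ms @ 16/3 + 1081.081ms (4/3)
6. 5405.405ms @ 20/3 + 1081.081ms (4/3)
7. 6486.486ms @ 8 + 810.811ms (1)
8. 7297.297ms @ 9 + 810.811ms (1)
9. 8108.108ms @ 10 + 1216.216ms (3/2)
10. 9324.324ms @ 23/2 + 405.405ms (1/2)
11. 9729.73ms @ 12 + 463.32ms (4/7)
12. 10193.05ms @ 88/7 + 463.32ms (4/7)
13. 10656.371ms @ 92/7 + 463.32ms (4/7)
14. 11119.691ms @ 96/7 + 463.32ms (4/7)
15. 11583.012ms @ 100/7 + 463.32ms (4/7)
16. 12046.332ms @ 104/7 + 463.32ms (4/7)
17. 12509.653ms @ 108/7 + 463.32ms (4/7)

note 10 onset = 23/2b = 9324.324ms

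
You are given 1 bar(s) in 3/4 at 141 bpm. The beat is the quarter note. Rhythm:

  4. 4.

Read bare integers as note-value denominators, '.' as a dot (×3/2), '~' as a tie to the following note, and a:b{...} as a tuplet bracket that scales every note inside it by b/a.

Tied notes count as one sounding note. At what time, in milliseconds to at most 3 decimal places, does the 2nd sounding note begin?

note 2 onset = 3/2b = 638.298ms

1. 0.0ms @ 0 + 638.298ms (3/2)
2. 638.298ms @ 3/2 + 638.298ms (3/2)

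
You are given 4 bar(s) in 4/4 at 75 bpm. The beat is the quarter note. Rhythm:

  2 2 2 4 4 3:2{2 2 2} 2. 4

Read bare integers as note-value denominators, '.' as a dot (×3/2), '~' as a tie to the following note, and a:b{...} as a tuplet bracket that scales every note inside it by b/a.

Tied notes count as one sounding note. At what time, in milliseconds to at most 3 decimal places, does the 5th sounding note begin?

note 5 onset = 7b = 5600.0ms

1. 0.0ms @ 0 + 1600.0ms (2)
2. 1600.0ms @ 2 + 1600.0ms (2)
3. 3200.0ms @ 4 + 1600.0ms (2)
4. 4800.0ms @ 6 + 800.0ms (1)
5. 5600.0ms @ 7 + 800.0ms (1)
6. 6400.0ms @ 8 + 1066.667ms (4/3)
7. 7466.667ms @ 28/3 + 1066.667ms (4/3)
8. 8533.333ms @ 32/3 + 1066.667ms (4/3)
9. 9600.0ms @ 12 + 2400.0ms (3)
10. 12000.0ms @ 15 + 800.0ms (1)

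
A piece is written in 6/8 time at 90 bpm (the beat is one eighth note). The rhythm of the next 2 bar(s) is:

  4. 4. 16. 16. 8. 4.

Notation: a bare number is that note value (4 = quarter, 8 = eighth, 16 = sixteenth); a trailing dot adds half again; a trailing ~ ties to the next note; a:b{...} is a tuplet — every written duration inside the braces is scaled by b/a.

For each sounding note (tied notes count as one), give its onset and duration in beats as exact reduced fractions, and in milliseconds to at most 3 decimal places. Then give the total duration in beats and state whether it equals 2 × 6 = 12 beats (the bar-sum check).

1) 0.0ms=0b +2000.0ms=3b
2) 2000.0ms=3b +2000.0ms=3b
3) 4000.0ms=6b +500.0ms=3/4b
4) 4500.0ms=27/4b +500.0ms=3/4b
5) 5000.0ms=15/2b +1000.0ms=3/2b
6) 6000.0ms=9b +2000.0ms=3b
Σ=12b of 12 (90bpm 6/8) — PASS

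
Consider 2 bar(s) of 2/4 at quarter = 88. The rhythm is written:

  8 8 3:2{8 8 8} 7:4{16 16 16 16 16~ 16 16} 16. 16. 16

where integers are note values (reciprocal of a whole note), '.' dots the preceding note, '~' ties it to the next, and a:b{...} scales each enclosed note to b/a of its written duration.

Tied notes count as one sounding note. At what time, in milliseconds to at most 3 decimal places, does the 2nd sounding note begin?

1. 0.0ms @ 0 + 340.909ms (1/2)
2. 340.909ms @ 1/2 + 340.909ms (1/2)
3. 681.818ms @ 1 + 227.273ms (1/3)
4. 909.091ms @ 4/3 + 227.273ms (1/3)
5. 1136.364ms @ 5/3 + 227.273ms (1/3)
6. 1363.636ms @ 2 + 97.403ms (1/7)
7. 1461.039ms @ 15/7 + 97.403ms (1/7)
8. 1558.442ms @ 16/7 + 97.403ms (1/7)
9. 1655.844ms @ 17/7 + 97.403ms (1/7)
10. 1753.247ms @ 18/7 + 194.805ms (2/7)
11. 1948.052ms @ 20/7 + 97.403ms (1/7)
12. 2045.455ms @ 3 + 255.682ms (3/8)
13. 2301.136ms @ 27/8 + 255.682ms (3/8)
14. 2556.818ms @ 15/4 + 170.455ms (1/4)

note 2 onset = 1/2b = 340.909ms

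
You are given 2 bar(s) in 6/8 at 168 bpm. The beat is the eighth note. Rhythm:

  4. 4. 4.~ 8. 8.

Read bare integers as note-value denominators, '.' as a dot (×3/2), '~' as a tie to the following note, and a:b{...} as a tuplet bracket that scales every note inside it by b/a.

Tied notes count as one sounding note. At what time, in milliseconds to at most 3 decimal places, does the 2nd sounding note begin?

note 2 onset = 3b = 1071.429ms

1. 0.0ms @ 0 + 1071.429ms (3)
2. 1071.429ms @ 3 + 1071.429ms (3)
3. 2142.857ms @ 6 + 1607.143ms (9/2)
4. 3750.0ms @ 21/2 + 535.714ms (3/2)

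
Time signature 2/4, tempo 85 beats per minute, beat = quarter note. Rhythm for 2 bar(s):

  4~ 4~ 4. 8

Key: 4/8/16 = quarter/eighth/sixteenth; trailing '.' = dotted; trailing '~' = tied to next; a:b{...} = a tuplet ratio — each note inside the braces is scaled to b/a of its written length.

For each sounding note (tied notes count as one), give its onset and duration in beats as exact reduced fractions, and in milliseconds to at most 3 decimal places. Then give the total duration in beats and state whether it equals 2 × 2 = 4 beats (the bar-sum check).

1) 0.0ms=0b +2470.588ms=7/2b
2) 2470.588ms=7/2b +352.941ms=1/2b
Σ=4b of 4 (85bpm 2/4) — PASS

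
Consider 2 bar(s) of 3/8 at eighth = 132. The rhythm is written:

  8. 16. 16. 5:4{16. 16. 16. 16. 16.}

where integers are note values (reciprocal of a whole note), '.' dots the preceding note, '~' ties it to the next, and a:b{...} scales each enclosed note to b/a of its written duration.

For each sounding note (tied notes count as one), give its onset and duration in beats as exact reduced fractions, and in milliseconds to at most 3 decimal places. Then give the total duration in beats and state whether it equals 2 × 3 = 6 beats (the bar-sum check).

1) 0.0ms=0b +681.818ms=3/2b
2) 681.818ms=3/2b +340.909ms=3/4b
3) 1022.727ms=9/4b +340.909ms=3/4b
4) 1363.636ms=3b +272.727ms=3/5b
5) 1636.364ms=18/5b +272.727ms=3/5b
6) 1909.091ms=21/5b +272.727ms=3/5b
7) 2181.818ms=24/5b +272.727ms=3/5b
8) 2454.545ms=27/5b +272.727ms=3/5b
Σ=6b of 6 (132bpm 3/8) — PASS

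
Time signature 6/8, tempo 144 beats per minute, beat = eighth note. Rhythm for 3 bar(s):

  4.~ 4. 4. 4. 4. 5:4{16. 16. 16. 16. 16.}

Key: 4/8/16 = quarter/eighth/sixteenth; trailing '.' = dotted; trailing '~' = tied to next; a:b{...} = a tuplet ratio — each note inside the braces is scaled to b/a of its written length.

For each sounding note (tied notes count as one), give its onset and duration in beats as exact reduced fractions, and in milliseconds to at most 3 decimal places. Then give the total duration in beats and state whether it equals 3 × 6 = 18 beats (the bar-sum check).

1) 0.0ms=0b +2500.0ms=6b
2) 2500.0ms=6b +1250.0ms=3b
3) 3750.0ms=9b +1250.0ms=3b
4) 5000.0ms=12b +1250.0ms=3b
5) 6250.0ms=15b +250.0ms=3/5b
6) 6500.0ms=78/5b +250.0ms=3/5b
7) 6750.0ms=81/5b +250.0ms=3/5b
8) 7000.0ms=84/5b +250.0ms=3/5b
9) 7250.0ms=87/5b +250.0ms=3/5b
Σ=18b of 18 (144bpm 6/8) — PASS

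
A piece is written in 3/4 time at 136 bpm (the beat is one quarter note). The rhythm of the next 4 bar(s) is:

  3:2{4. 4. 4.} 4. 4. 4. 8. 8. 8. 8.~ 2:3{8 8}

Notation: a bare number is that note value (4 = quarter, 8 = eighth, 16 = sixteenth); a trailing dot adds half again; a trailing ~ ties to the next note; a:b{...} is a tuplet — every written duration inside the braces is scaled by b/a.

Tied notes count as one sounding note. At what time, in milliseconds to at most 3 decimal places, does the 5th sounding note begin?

note 5 onset = 9/2b = 1985.294ms

1. 0.0ms @ 0 + 441.176ms (1)
2. 441.176ms @ 1 + 441.176ms (1)
3. 882.353ms @ 2 + 441.176ms (1)
4. 1323.529ms @ 3 + 661.765ms (3/2)
5. 1985.294ms @ 9/2 + 661.765ms (3/2)
6. 2647.059ms @ 6 + 661.765ms (3/2)
7. 3308.824ms @ 15/2 + 330.882ms (3/4)
8. 3639.706ms @ 33/4 + 330.882ms (3/4)
9. 3970.588ms @ 9 + 330.882ms (3/4)
10. 4301.471ms @ 39/4 + 661.765ms (3/2)
11. 4963.235ms @ 45/4 + 330.882ms (3/4)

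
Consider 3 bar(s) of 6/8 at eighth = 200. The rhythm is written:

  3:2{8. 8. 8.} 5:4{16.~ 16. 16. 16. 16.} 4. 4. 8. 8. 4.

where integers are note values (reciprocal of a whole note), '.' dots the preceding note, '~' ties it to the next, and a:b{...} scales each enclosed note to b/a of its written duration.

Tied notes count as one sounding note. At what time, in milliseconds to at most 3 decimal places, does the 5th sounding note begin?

note 5 onset = 21/5b = 1260.0ms

1. 0.0ms @ 0 + 300.0ms (1)
2. 300.0ms @ 1 + 300.0ms (1)
3. 600.0ms @ 2 + 300.0ms (1)
4. 900.0ms @ 3 + 360.0ms (6/5)
5. 1260.0ms @ 21/5 + 180.0ms (3/5)
6. 1440.0ms @ 24/5 + 180.0ms (3/5)
7. 1620.0ms @ 27/5 + 180.0ms (3/5)
8. 1800.0ms @ 6 + 900.0ms (3)
9. 2700.0ms @ 9 + 900.0ms (3)
10. 3600.0ms @ 12 + 450.0ms (3/2)
11. 4050.0ms @ 27/2 + 450.0ms (3/2)
12. 4500.0ms @ 15 + 900.0ms (3)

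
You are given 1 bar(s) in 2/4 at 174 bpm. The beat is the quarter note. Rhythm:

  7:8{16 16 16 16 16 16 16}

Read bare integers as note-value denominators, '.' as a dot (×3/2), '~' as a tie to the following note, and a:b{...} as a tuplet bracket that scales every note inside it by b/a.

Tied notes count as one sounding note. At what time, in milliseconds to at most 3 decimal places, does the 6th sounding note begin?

1. 0.0ms @ 0 + 98.522ms (2/7)
2. 98.522ms @ 2/7 + 98.522ms (2/7)
3. 197.044ms @ 4/7 + 98.522ms (2/7)
4. 295.567ms @ 6/7 + 98.522ms (2/7)
5. 394.089ms @ 8/7 + 98.522ms (2/7)
6. 492.611ms @ 10/7 + 98.522ms (2/7)
7. 591.133ms @ 12/7 + 98.522ms (2/7)

note 6 onset = 10/7b = 492.611ms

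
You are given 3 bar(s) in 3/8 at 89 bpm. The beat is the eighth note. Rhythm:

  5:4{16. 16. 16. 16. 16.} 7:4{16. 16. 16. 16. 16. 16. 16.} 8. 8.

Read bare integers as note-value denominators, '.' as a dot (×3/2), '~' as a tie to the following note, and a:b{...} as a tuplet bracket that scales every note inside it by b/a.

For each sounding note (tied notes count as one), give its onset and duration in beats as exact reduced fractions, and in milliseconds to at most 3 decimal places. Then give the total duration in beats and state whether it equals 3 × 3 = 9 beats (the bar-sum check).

1) 0.0ms=0b +404.494ms=3/5b
2) 404.494ms=3/5b +404.494ms=3/5b
3) 808.989ms=6/5b +404.494ms=3/5b
4) 1213.483ms=9/5b +404.494ms=3/5b
5) 1617.978ms=12/5b +404.494ms=3/5b
6) 2022.472ms=3b +288.925ms=3/7b
7) 2311.396ms=24/7b +288.925ms=3/7b
8) 2600.321ms=27/7b +288.925ms=3/7b
9) 2889.246ms=30/7b +288.925ms=3/7b
10) 3178.17ms=33/7b +288.925ms=3/7b
11) 3467.095ms=36/7b +288.925ms=3/7b
12) 3756.019ms=39/7b +288.925ms=3/7b
13) 4044.944ms=6b +1011.236ms=3/2b
14) 5056.18ms=15/2b +1011.236ms=3/2b
Σ=9b of 9 (89bpm 3/8) — PASS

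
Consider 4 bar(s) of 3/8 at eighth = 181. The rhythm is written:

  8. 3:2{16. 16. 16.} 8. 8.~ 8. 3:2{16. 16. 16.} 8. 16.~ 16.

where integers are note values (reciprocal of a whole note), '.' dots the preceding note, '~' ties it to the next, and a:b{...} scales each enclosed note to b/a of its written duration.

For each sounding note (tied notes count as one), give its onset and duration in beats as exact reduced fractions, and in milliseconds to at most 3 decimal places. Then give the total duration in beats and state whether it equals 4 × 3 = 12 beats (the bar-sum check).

1) 0.0ms=0b +497.238ms=3/2b
2) 497.238ms=3/2b +165.746ms=1/2b
3) 662.983ms=2b +165.746ms=1/2b
4) 828.729ms=5/2b +165.746ms=1/2b
5) 994.475ms=3b +497.238ms=3/2b
6) 1491.713ms=9/2b +994.475ms=3b
7) 2486.188ms=15/2b +165.746ms=1/2b
8) 2651.934ms=8b +165.746ms=1/2b
9) 2817.68ms=17/2b +165.746ms=1/2b
10) 2983.425ms=9b +497.238ms=3/2b
11) 3480.663ms=21/2b +497.238ms=3/2b
Σ=12b of 12 (181bpm 3/8) — PASS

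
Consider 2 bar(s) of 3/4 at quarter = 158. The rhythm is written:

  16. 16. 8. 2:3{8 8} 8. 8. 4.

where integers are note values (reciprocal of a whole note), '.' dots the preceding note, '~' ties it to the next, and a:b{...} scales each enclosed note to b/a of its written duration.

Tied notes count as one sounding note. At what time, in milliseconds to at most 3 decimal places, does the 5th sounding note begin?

note 5 onset = 9/4b = 854.43ms

1. 0.0ms @ 0 + 142.405ms (3/8)
2. 142.405ms @ 3/8 + 142.405ms (3/8)
3. 284.81ms @ 3/4 + 284.81ms (3/4)
4. 569.62ms @ 3/2 + 284.81ms (3/4)
5. 854.43ms @ 9/4 + 284.81ms (3/4)
6. 1139.241ms @ 3 + 284.81ms (3/4)
7. 1424.051ms @ 15/4 + 284.81ms (3/4)
8. 1708.861ms @ 9/2 + 569.62ms (3/2)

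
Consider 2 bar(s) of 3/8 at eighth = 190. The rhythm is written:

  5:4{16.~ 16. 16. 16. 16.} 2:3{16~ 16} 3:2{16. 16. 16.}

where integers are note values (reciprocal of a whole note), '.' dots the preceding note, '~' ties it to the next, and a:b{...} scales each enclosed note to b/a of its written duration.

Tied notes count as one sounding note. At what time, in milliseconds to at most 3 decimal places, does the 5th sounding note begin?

note 5 onset = 3b = 947.368ms

1. 0.0ms @ 0 + 378.947ms (6/5)
2. 378.947ms @ 6/5 + 189.474ms (3/5)
3. 568.421ms @ 9/5 + 189.474ms (3/5)
4. 757.895ms @ 12/5 + 189.474ms (3/5)
5. 947.368ms @ 3 + 473.684ms (3/2)
6. 1421.053ms @ 9/2 + 157.895ms (1/2)
7. 1578.947ms @ 5 + 157.895ms (1/2)
8. 1736.842ms @ 11/2 + 157.895ms (1/2)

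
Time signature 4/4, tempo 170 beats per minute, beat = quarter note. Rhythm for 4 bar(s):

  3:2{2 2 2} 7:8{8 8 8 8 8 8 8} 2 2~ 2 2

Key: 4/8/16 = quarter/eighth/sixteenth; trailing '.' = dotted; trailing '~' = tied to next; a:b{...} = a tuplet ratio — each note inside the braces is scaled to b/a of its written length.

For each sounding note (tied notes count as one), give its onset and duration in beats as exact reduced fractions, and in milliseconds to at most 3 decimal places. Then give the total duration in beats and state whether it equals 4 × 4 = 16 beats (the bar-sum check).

1) 0.0ms=0b +470.588ms=4/3b
2) 470.588ms=4/3b +470.588ms=4/3b
3) 941.176ms=8/3b +470.588ms=4/3b
4) 1411.765ms=4b +201.681ms=4/7b
5) 1613.445ms=32/7b +201.681ms=4/7b
6) 1815.126ms=36/7b +201.681ms=4/7b
7) 2016.807ms=40/7b +201.681ms=4/7b
8) 2218.487ms=44/7b +201.681ms=4/7b
9) 2420.168ms=48/7b +201.681ms=4/7b
10) 2621.849ms=52/7b +201.681ms=4/7b
11) 2823.529ms=8b +705.882ms=2b
12) 3529.412ms=10b +1411.765ms=4b
13) 4941.176ms=14b +705.882ms=2b
Σ=16b of 16 (170bpm 4/4) — PASS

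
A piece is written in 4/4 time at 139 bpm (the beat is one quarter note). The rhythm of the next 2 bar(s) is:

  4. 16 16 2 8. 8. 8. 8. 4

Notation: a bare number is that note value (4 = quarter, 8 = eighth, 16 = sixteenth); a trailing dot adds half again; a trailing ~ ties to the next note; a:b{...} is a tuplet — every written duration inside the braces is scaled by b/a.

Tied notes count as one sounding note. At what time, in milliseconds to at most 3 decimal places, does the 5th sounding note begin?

note 5 onset = 4b = 1726.619ms

1. 0.0ms @ 0 + 647.482ms (3/2)
2. 647.482ms @ 3/2 + 107.914ms (1/4)
3. 755.396ms @ 7/4 + 107.914ms (1/4)
4. 863.309ms @ 2 + 863.309ms (2)
5. 1726.619ms @ 4 + 323.741ms (3/4)
6. 2050.36ms @ 19/4 + 323.741ms (3/4)
7. 2374.101ms @ 11/2 + 323.741ms (3/4)
8. 2697.842ms @ 25/4 + 323.741ms (3/4)
9. 3021.583ms @ 7 + 431.655ms (1)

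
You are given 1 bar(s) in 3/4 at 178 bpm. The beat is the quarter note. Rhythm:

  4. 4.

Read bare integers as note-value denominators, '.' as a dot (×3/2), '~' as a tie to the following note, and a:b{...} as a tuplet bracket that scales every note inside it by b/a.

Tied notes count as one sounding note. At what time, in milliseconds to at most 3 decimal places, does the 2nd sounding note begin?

note 2 onset = 3/2b = 505.618ms

1. 0.0ms @ 0 + 505.618ms (3/2)
2. 505.618ms @ 3/2 + 505.618ms (3/2)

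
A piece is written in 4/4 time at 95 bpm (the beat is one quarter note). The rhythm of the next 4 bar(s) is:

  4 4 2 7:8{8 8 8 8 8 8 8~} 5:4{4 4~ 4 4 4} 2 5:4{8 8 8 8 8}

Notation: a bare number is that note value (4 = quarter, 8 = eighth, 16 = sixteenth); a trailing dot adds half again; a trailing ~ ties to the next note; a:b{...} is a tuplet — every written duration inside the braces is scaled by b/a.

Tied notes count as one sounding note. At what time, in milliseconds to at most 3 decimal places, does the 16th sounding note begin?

1. 0.0ms @ 0 + 631.579ms (1)
2. 631.579ms @ 1 + 631.579ms (1)
3. 1263.158ms @ 2 + 1263.158ms (2)
4. 2526.316ms @ 4 + 360.902ms (4/7)
5. 2887.218ms @ 32/7 + 360.902ms (4/7)
6. 3248.12ms @ 36/7 + 360.902ms (4/7)
7. 3609.023ms @ 40/7 + 360.902ms (4/7)
8. 3969.925ms @ 44/7 + 360.902ms (4/7)
9. 4330.827ms @ 48/7 + 360.902ms (4/7)
10. 4691.729ms @ 52/7 + 866.165ms (48/35)
11. 5557.895ms @ 44/5 + 1010.526ms (8/5)
12. 6568.421ms @ 52/5 + 505.263ms (4/5)
13. 7073.684ms @ 56/5 + 505.263ms (4/5)
14. 7578.947ms @ 12 + 1263.158ms (2)
15. 8842.105ms @ 14 + 252.632ms (2/5)
16. 9094.737ms @ 72/5 + 252.632ms (2/5)
17. 9347.368ms @ 74/5 + 252.632ms (2/5)
18. 9600.0ms @ 76/5 + 252.632ms (2/5)
19. 9852.632ms @ 78/5 + 252.632ms (2/5)

note 16 onset = 72/5b = 9094.737ms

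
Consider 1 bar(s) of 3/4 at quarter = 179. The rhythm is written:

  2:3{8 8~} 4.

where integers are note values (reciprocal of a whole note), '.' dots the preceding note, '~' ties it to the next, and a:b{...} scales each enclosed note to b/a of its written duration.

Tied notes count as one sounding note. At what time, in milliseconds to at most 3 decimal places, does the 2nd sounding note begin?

note 2 onset = 3/4b = 251.397ms

1. 0.0ms @ 0 + 251.397ms (3/4)
2. 251.397ms @ 3/4 + 754.19ms (9/4)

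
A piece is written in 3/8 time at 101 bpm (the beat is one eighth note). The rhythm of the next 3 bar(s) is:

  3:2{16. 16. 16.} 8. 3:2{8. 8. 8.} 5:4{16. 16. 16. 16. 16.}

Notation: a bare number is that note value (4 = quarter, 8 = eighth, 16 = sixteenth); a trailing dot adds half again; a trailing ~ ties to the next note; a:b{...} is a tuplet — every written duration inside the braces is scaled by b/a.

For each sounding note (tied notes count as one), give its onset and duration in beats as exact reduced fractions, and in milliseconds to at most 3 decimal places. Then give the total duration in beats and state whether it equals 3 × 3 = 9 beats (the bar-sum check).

1) 0.0ms=0b +297.03ms=1/2b
2) 297.03ms=1/2b +297.03ms=1/2b
3) 594.059ms=1b +297.03ms=1/2b
4) 891.089ms=3/2b +891.089ms=3/2b
5) 1782.178ms=3b +594.059ms=1b
6) 2376.238ms=4b +594.059ms=1b
7) 2970.297ms=5b +594.059ms=1b
8) 3564.356ms=6b +356.436ms=3/5b
9) 3920.792ms=33/5b +356.436ms=3/5b
10) 4277.228ms=36/5b +356.436ms=3/5b
11) 4633.663ms=39/5b +356.436ms=3/5b
12) 4990.099ms=42/5b +356.436ms=3/5b
Σ=9b of 9 (101bpm 3/8) — PASS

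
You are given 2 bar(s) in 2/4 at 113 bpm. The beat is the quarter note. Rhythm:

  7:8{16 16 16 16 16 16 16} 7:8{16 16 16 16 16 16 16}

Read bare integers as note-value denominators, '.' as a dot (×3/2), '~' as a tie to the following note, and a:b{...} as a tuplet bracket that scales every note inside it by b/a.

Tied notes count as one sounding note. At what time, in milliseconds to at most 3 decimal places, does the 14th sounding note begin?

note 14 onset = 26/7b = 1972.187ms

1. 0.0ms @ 0 + 151.707ms (2/7)
2. 151.707ms @ 2/7 + 151.707ms (2/7)
3. 303.413ms @ 4/7 + 151.707ms (2/7)
4. 455.12ms @ 6/7 + 151.707ms (2/7)
5. 606.827ms @ 8/7 + 151.707ms (2/7)
6. 758.534ms @ 10/7 + 151.707ms (2/7)
7. 910.24ms @ 12/7 + 151.707ms (2/7)
8. 1061.947ms @ 2 + 151.707ms (2/7)
9. 1213.654ms @ 16/7 + 151.707ms (2/7)
10. 1365.36ms @ 18/7 + 151.707ms (2/7)
11. 1517.067ms @ 20/7 + 151.707ms (2/7)
12. 1668.774ms @ 22/7 + 151.707ms (2/7)
13. 1820.48ms @ 24/7 + 151.707ms (2/7)
14. 1972.187ms @ 26/7 + 151.707ms (2/7)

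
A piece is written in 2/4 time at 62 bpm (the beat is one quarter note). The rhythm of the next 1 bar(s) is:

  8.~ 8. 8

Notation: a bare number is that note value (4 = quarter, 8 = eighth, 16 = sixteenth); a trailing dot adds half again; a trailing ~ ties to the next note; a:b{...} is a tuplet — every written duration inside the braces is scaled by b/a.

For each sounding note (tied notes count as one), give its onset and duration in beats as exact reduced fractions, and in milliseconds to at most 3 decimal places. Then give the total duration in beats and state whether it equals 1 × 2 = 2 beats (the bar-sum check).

1) 0.0ms=0b +1451.613ms=3/2b
2) 1451.613ms=3/2b +483.871ms=1/2b
Σ=2b of 2 (62bpm 2/4) — PASS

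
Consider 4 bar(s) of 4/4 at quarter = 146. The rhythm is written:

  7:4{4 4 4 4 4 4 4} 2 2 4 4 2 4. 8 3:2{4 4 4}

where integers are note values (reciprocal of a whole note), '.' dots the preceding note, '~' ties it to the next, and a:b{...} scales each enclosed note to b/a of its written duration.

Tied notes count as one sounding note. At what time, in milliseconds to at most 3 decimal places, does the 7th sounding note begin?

1. 0.0ms @ 0 + 234.834ms (4/7)
2. 234.834ms @ 4/7 + 234.834ms (4/7)
3. 469.667ms @ 8/7 + 234.834ms (4/7)
4. 704.501ms @ 12/7 + 234.834ms (4/7)
5. 939.335ms @ 16/7 + 234.834ms (4/7)
6. 1174.168ms @ 20/7 + 234.834ms (4/7)
7. 1409.002ms @ 24/7 + 234.834ms (4/7)
8. 1643.836ms @ 4 + 821.918ms (2)
9. 2465.753ms @ 6 + 821.918ms (2)
10. 3287.671ms @ 8 + 410.959ms (1)
11. 3698.63ms @ 9 + 410.959ms (1)
12. 4109.589ms @ 10 + 821.918ms (2)
13. 4931.507ms @ 12 + 616.438ms (3/2)
14. 5547.945ms @ 27/2 + 205.479ms (1/2)
15. 5753.425ms @ 14 + 273.973ms (2/3)
16. 6027.397ms @ 44/3 + 273.973ms (2/3)
17. 6301.37ms @ 46/3 + 273.973ms (2/3)

note 7 onset = 24/7b = 1409.002ms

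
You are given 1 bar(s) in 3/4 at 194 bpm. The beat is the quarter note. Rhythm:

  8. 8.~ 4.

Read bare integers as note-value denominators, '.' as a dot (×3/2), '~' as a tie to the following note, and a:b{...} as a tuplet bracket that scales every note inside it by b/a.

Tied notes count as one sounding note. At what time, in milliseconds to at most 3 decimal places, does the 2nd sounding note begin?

note 2 onset = 3/4b = 231.959ms

1. 0.0ms @ 0 + 231.959ms (3/4)
2. 231.959ms @ 3/4 + 695.876ms (9/4)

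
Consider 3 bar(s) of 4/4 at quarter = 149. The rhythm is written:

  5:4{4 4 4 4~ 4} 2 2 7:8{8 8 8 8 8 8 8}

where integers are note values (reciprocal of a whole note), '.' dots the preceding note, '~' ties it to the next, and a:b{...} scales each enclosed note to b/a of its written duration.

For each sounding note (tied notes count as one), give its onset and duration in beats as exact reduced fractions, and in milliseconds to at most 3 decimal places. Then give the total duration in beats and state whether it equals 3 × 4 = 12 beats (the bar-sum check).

1) 0.0ms=0b +322.148ms=4/5b
2) 322.148ms=4/5b +322.148ms=4/5b
3) 644.295ms=8/5b +322.148ms=4/5b
4) 966.443ms=12/5b +644.295ms=8/5b
5) 1610.738ms=4b +805.369ms=2b
6) 2416.107ms=6b +805.369ms=2b
7) 3221.477ms=8b +230.105ms=4/7b
8) 3451.582ms=60/7b +230.105ms=4/7b
9) 3681.687ms=64/7b +230.105ms=4/7b
10) 3911.793ms=68/7b +230.105ms=4/7b
11) 4141.898ms=72/7b +230.105ms=4/7b
12) 4372.004ms=76/7b +230.105ms=4/7b
13) 4602.109ms=80/7b +230.105ms=4/7b
Σ=12b of 12 (149bpm 4/4) — PASS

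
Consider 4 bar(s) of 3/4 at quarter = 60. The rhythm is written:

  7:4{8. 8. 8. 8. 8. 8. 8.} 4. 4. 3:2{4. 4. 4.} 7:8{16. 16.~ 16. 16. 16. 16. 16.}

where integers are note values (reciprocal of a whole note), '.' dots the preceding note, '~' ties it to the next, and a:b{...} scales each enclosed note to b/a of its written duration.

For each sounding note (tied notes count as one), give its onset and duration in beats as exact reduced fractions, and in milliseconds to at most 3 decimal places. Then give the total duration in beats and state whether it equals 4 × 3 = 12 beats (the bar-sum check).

1) 0.0ms=0b +428.571ms=3/7b
2) 428.571ms=3/7b +428.571ms=3/7b
3) 857.143ms=6/7b +428.571ms=3/7b
4) 1285.714ms=9/7b +428.571ms=3/7b
5) 1714.286ms=12/7b +428.571ms=3/7b
6) 2142.857ms=15/7b +428.571ms=3/7b
7) 2571.429ms=18/7b +428.571ms=3/7b
8) 3000.0ms=3b +1500.0ms=3/2b
9) 4500.0ms=9/2b +1500.0ms=3/2b
10) 6000.0ms=6b +1000.0ms=1b
11) 7000.0ms=7b +1000.0ms=1b
12) 8000.0ms=8b +1000.0ms=1b
13) 9000.0ms=9b +428.571ms=3/7b
14) 9428.571ms=66/7b +857.143ms=6/7b
15) 10285.714ms=72/7b +428.571ms=3/7b
16) 10714.286ms=75/7b +428.571ms=3/7b
17) 11142.857ms=78/7b +428.571ms=3/7b
18) 11571.429ms=81/7b +428.571ms=3/7b
Σ=12b of 12 (60bpm 3/4) — PASS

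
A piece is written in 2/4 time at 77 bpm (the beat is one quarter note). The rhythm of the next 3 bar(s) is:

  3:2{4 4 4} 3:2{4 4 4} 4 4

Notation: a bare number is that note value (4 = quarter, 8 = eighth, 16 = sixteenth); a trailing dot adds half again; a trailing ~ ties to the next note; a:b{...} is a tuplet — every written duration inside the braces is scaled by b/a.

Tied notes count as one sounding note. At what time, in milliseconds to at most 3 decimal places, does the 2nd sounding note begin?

note 2 onset = 2/3b = 519.481ms

1. 0.0ms @ 0 + 519.481ms (2/3)
2. 519.481ms @ 2/3 + 519.481ms (2/3)
3. 1038.961ms @ 4/3 + 519.481ms (2/3)
4. 1558.442ms @ 2 + 519.481ms (2/3)
5. 2077.922ms @ 8/3 + 519.481ms (2/3)
6. 2597.403ms @ 10/3 + 519.481ms (2/3)
7. 3116.883ms @ 4 + 779.221ms (1)
8. 3896.104ms @ 5 + 779.221ms (1)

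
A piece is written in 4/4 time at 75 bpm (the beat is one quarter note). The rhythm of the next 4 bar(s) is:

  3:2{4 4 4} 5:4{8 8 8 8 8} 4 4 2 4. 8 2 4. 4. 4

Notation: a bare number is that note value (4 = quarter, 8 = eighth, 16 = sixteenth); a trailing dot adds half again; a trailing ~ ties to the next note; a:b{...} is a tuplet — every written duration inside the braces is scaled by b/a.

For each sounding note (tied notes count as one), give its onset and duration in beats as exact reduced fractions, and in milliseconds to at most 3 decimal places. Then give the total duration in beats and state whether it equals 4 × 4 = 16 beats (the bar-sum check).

1) 0.0ms=0b +533.333ms=2/3b
2) 533.333ms=2/3b +533.333ms=2/3b
3) 1066.667ms=4/3b +533.333ms=2/3b
4) 1600.0ms=2b +320.0ms=2/5b
5) 1920.0ms=12/5b +320.0ms=2/5b
6) 2240.0ms=14/5b +320.0ms=2/5b
7) 2560.0ms=16/5b +320.0ms=2/5b
8) 2880.0ms=18/5b +320.0ms=2/5b
9) 3200.0ms=4b +800.0ms=1b
10) 4000.0ms=5b +800.0ms=1b
11) 4800.0ms=6b +1600.0ms=2b
12) 6400.0ms=8b +1200.0ms=3/2b
13) 7600.0ms=19/2b +400.0ms=1/2b
14) 8000.0ms=10b +1600.0ms=2b
15) 9600.0ms=12b +1200.0ms=3/2b
16) 10800.0ms=27/2b +1200.0ms=3/2b
17) 12000.0ms=15b +800.0ms=1b
Σ=16b of 16 (75bpm 4/4) — PASS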